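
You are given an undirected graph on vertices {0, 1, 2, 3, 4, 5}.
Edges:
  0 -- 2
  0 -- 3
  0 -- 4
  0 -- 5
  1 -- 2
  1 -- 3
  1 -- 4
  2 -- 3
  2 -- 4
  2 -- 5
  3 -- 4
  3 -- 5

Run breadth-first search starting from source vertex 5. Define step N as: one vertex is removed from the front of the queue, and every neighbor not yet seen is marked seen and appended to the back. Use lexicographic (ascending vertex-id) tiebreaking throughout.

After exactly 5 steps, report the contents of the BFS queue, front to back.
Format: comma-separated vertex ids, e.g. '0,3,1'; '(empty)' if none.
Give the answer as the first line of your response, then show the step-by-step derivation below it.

1

step 1: dequeue 5; queue=[0,2,3]; order=5
step 2: dequeue 0; queue=[2,3,4]; order=5,0
step 3: dequeue 2; queue=[3,4,1]; order=5,0,2
step 4: dequeue 3; queue=[4,1]; order=5,0,2,3
step 5: dequeue 4; queue=[1]; order=5,0,2,3,4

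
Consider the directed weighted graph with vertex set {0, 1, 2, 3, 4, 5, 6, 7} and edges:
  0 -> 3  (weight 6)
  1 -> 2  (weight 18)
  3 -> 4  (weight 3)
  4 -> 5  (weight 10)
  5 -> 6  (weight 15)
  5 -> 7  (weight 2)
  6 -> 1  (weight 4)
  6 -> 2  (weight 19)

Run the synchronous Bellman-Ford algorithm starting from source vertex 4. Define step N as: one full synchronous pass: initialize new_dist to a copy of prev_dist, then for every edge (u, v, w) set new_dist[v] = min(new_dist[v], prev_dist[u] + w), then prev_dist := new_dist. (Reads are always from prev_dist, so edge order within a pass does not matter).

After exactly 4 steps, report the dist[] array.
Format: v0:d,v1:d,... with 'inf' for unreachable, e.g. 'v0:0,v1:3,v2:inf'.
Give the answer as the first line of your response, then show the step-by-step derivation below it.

v0:inf,v1:29,v2:44,v3:inf,v4:0,v5:10,v6:25,v7:12

step 1: dist = v0:inf,v1:inf,v2:inf,v3:inf,v4:0,v5:10,v6:inf,v7:inf
step 2: dist = v0:inf,v1:inf,v2:inf,v3:inf,v4:0,v5:10,v6:25,v7:12
step 3: dist = v0:inf,v1:29,v2:44,v3:inf,v4:0,v5:10,v6:25,v7:12
step 4: dist = v0:inf,v1:29,v2:44,v3:inf,v4:0,v5:10,v6:25,v7:12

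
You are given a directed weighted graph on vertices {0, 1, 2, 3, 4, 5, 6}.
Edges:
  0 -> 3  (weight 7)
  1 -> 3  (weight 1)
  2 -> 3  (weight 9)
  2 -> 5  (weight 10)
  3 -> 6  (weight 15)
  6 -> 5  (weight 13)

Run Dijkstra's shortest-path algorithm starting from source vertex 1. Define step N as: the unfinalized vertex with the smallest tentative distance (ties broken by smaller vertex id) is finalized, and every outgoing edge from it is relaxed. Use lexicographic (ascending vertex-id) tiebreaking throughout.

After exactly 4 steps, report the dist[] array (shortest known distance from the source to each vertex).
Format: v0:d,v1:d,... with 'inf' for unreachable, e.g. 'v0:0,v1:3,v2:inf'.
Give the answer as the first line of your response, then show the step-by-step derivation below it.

v0:inf,v1:0,v2:inf,v3:1,v4:inf,v5:29,v6:16

step 1: dist = v0:inf,v1:0,v2:inf,v3:1,v4:inf,v5:inf,v6:inf
step 2: dist = v0:inf,v1:0,v2:inf,v3:1,v4:inf,v5:inf,v6:16
step 3: dist = v0:inf,v1:0,v2:inf,v3:1,v4:inf,v5:29,v6:16
step 4: dist = v0:inf,v1:0,v2:inf,v3:1,v4:inf,v5:29,v6:16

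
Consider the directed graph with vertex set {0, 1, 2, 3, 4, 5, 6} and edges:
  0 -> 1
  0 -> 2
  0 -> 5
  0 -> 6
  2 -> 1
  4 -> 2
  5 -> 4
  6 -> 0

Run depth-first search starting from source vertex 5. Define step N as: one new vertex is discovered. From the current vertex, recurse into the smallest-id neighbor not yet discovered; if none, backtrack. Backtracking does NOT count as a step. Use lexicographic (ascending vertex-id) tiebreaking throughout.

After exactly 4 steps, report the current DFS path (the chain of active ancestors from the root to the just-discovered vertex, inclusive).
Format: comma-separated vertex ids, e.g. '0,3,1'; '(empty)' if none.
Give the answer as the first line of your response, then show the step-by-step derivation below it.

5,4,2,1

step 1: discover 5; path=5; order=5
step 2: discover 4; path=5>4; order=5,4
step 3: discover 2; path=5>4>2; order=5,4,2
step 4: discover 1; path=5>4>2>1; order=5,4,2,1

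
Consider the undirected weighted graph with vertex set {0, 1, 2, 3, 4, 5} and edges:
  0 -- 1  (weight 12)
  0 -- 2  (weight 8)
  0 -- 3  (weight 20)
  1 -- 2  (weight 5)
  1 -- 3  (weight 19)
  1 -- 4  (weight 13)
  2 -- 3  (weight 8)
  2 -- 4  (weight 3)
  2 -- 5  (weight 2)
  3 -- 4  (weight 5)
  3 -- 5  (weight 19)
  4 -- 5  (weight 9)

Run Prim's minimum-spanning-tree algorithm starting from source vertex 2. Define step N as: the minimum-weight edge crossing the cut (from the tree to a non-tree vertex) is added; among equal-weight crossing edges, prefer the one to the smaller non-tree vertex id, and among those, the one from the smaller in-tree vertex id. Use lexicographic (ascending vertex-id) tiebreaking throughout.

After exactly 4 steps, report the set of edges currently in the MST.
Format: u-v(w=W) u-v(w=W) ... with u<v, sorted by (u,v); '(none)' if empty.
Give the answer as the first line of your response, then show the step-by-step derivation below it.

1-2(w=5) 2-4(w=3) 2-5(w=2) 3-4(w=5)

step 1: add edge 2-5 (w=2); MST = {2-5(w=2)}
step 2: add edge 2-4 (w=3); MST = {2-4(w=3) 2-5(w=2)}
step 3: add edge 1-2 (w=5); MST = {1-2(w=5) 2-4(w=3) 2-5(w=2)}
step 4: add edge 3-4 (w=5); MST = {1-2(w=5) 2-4(w=3) 2-5(w=2) 3-4(w=5)}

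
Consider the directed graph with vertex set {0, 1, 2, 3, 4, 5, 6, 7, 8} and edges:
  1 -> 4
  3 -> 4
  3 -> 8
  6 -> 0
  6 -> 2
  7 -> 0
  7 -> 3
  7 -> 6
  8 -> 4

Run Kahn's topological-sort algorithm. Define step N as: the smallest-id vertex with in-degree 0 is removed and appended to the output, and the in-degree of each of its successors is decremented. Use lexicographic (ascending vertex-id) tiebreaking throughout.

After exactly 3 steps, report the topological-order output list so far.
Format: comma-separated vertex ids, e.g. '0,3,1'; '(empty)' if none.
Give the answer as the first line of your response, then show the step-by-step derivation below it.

1,5,7

step 1: output 1; order=[1]; indeg=(2,0,1,1,2,0,1,0,1)
step 2: output 5; order=[1,5]; indeg=(2,0,1,1,2,0,1,0,1)
step 3: output 7; order=[1,5,7]; indeg=(1,0,1,0,2,0,0,0,1)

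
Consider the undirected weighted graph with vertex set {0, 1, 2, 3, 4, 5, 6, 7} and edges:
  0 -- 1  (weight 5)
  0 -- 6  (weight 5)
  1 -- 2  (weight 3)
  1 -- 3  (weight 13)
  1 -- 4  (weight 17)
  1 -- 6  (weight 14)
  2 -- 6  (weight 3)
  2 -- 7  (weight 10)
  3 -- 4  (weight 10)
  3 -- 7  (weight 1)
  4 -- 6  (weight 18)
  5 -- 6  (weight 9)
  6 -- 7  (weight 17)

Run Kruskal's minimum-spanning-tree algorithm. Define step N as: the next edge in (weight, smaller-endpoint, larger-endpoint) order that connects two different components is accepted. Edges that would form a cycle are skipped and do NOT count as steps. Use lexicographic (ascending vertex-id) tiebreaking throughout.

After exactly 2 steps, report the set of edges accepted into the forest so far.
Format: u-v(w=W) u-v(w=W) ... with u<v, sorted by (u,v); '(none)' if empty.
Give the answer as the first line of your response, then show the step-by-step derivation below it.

1-2(w=3) 3-7(w=1)

step 1: add edge 3-7 (w=1); MST = {3-7(w=1)}
step 2: add edge 1-2 (w=3); MST = {1-2(w=3) 3-7(w=1)}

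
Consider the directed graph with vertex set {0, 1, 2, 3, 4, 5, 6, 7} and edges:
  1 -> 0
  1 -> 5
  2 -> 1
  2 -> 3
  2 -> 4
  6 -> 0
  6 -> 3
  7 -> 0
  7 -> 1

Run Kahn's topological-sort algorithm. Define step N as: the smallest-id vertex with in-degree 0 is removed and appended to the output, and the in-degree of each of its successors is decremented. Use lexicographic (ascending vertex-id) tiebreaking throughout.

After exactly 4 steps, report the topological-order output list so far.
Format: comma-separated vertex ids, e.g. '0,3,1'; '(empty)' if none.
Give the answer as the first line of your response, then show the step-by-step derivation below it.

2,4,6,3

step 1: output 2; order=[2]; indeg=(3,1,0,1,0,1,0,0)
step 2: output 4; order=[2,4]; indeg=(3,1,0,1,0,1,0,0)
step 3: output 6; order=[2,4,6]; indeg=(2,1,0,0,0,1,0,0)
step 4: output 3; order=[2,4,6,3]; indeg=(2,1,0,0,0,1,0,0)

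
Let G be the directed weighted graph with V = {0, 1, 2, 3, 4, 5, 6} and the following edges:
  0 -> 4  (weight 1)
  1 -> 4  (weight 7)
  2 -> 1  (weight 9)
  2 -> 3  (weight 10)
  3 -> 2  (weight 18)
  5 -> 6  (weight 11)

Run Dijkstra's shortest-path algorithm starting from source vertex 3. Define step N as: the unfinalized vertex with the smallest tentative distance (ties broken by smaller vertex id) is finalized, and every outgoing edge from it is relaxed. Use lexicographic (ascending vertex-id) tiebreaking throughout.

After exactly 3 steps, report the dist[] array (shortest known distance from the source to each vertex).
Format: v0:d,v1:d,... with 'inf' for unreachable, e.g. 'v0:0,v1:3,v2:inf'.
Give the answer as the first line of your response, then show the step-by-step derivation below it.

v0:inf,v1:27,v2:18,v3:0,v4:34,v5:inf,v6:inf

step 1: dist = v0:inf,v1:inf,v2:18,v3:0,v4:inf,v5:inf,v6:inf
step 2: dist = v0:inf,v1:27,v2:18,v3:0,v4:inf,v5:inf,v6:inf
step 3: dist = v0:inf,v1:27,v2:18,v3:0,v4:34,v5:inf,v6:inf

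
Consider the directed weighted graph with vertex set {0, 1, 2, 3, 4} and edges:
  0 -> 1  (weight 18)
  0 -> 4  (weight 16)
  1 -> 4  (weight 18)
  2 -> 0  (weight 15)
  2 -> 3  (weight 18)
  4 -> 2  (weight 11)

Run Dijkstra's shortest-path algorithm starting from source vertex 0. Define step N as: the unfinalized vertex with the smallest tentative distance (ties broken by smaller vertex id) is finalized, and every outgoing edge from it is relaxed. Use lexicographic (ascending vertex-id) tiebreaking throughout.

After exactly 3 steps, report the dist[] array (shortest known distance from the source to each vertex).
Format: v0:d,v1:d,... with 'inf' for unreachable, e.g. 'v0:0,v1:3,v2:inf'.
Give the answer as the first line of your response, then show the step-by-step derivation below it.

v0:0,v1:18,v2:27,v3:inf,v4:16

step 1: dist = v0:0,v1:18,v2:inf,v3:inf,v4:16
step 2: dist = v0:0,v1:18,v2:27,v3:inf,v4:16
step 3: dist = v0:0,v1:18,v2:27,v3:inf,v4:16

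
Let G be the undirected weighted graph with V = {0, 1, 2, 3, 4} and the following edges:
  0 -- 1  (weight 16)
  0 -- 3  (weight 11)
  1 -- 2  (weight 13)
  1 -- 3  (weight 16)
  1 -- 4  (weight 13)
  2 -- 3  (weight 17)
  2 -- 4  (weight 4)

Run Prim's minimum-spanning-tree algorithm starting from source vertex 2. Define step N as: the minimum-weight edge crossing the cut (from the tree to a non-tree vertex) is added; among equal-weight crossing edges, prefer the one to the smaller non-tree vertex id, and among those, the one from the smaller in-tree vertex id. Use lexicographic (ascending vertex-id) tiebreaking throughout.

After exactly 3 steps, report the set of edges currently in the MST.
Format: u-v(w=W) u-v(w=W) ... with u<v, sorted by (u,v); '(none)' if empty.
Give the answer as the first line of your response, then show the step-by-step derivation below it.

0-1(w=16) 1-2(w=13) 2-4(w=4)

step 1: add edge 2-4 (w=4); MST = {2-4(w=4)}
step 2: add edge 1-2 (w=13); MST = {1-2(w=13) 2-4(w=4)}
step 3: add edge 0-1 (w=16); MST = {0-1(w=16) 1-2(w=13) 2-4(w=4)}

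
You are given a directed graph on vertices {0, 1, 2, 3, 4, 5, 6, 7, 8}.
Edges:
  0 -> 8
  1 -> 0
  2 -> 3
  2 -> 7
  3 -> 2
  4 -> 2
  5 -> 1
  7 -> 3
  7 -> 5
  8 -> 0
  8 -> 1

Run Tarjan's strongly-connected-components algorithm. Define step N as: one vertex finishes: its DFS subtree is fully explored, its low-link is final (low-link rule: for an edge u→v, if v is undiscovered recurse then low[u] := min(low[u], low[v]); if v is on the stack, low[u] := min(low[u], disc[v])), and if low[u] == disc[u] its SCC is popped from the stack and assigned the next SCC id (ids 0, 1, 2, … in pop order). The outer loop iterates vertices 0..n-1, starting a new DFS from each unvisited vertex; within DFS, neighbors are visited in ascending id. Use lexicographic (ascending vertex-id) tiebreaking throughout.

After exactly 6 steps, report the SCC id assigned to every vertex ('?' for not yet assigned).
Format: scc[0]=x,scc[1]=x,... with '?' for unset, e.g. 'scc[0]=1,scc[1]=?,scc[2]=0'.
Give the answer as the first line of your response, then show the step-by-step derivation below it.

scc[0]=0,scc[1]=0,scc[2]=?,scc[3]=?,scc[4]=?,scc[5]=1,scc[6]=?,scc[7]=?,scc[8]=0

step 1: low=(low[0]=0,low[1]=0,low[2]=?,low[3]=?,low[4]=?,low[5]=?,low[6]=?,low[7]=?,low[8]=0); scc=(scc[0]=?,scc[1]=?,scc[2]=?,scc[3]=?,scc[4]=?,scc[5]=?,scc[6]=?,scc[7]=?,scc[8]=?)
step 2: low=(low[0]=0,low[1]=0,low[2]=?,low[3]=?,low[4]=?,low[5]=?,low[6]=?,low[7]=?,low[8]=0); scc=(scc[0]=?,scc[1]=?,scc[2]=?,scc[3]=?,scc[4]=?,scc[5]=?,scc[6]=?,scc[7]=?,scc[8]=?)
step 3: low=(low[0]=0,low[1]=0,low[2]=?,low[3]=?,low[4]=?,low[5]=?,low[6]=?,low[7]=?,low[8]=0); scc=(scc[0]=0,scc[1]=0,scc[2]=?,scc[3]=?,scc[4]=?,scc[5]=?,scc[6]=?,scc[7]=?,scc[8]=0)
step 4: low=(low[0]=0,low[1]=0,low[2]=3,low[3]=3,low[4]=?,low[5]=?,low[6]=?,low[7]=?,low[8]=0); scc=(scc[0]=0,scc[1]=0,scc[2]=?,scc[3]=?,scc[4]=?,scc[5]=?,scc[6]=?,scc[7]=?,scc[8]=0)
step 5: low=(low[0]=0,low[1]=0,low[2]=3,low[3]=3,low[4]=?,low[5]=6,low[6]=?,low[7]=4,low[8]=0); scc=(scc[0]=0,scc[1]=0,scc[2]=?,scc[3]=?,scc[4]=?,scc[5]=1,scc[6]=?,scc[7]=?,scc[8]=0)
step 6: low=(low[0]=0,low[1]=0,low[2]=3,low[3]=3,low[4]=?,low[5]=6,low[6]=?,low[7]=4,low[8]=0); scc=(scc[0]=0,scc[1]=0,scc[2]=?,scc[3]=?,scc[4]=?,scc[5]=1,scc[6]=?,scc[7]=?,scc[8]=0)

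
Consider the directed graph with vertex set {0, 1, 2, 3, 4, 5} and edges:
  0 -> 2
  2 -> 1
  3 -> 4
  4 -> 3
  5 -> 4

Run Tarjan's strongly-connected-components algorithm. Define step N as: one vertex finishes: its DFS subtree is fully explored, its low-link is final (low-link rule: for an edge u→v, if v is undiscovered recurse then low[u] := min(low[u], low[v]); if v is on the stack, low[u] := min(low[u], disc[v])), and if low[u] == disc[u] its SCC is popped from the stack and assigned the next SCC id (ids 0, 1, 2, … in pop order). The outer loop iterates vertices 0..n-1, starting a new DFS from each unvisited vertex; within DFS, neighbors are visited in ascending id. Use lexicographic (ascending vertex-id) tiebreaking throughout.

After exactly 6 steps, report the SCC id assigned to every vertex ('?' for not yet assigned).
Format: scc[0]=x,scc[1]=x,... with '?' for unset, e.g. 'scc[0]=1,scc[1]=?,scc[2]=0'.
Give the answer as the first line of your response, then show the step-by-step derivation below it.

scc[0]=2,scc[1]=0,scc[2]=1,scc[3]=3,scc[4]=3,scc[5]=4

step 1: low=(low[0]=0,low[1]=2,low[2]=1,low[3]=?,low[4]=?,low[5]=?); scc=(scc[0]=?,scc[1]=0,scc[2]=?,scc[3]=?,scc[4]=?,scc[5]=?)
step 2: low=(low[0]=0,low[1]=2,low[2]=1,low[3]=?,low[4]=?,low[5]=?); scc=(scc[0]=?,scc[1]=0,scc[2]=1,scc[3]=?,scc[4]=?,scc[5]=?)
step 3: low=(low[0]=0,low[1]=2,low[2]=1,low[3]=?,low[4]=?,low[5]=?); scc=(scc[0]=2,scc[1]=0,scc[2]=1,scc[3]=?,scc[4]=?,scc[5]=?)
step 4: low=(low[0]=0,low[1]=2,low[2]=1,low[3]=3,low[4]=3,low[5]=?); scc=(scc[0]=2,scc[1]=0,scc[2]=1,scc[3]=?,scc[4]=?,scc[5]=?)
step 5: low=(low[0]=0,low[1]=2,low[2]=1,low[3]=3,low[4]=3,low[5]=?); scc=(scc[0]=2,scc[1]=0,scc[2]=1,scc[3]=3,scc[4]=3,scc[5]=?)
step 6: low=(low[0]=0,low[1]=2,low[2]=1,low[3]=3,low[4]=3,low[5]=5); scc=(scc[0]=2,scc[1]=0,scc[2]=1,scc[3]=3,scc[4]=3,scc[5]=4)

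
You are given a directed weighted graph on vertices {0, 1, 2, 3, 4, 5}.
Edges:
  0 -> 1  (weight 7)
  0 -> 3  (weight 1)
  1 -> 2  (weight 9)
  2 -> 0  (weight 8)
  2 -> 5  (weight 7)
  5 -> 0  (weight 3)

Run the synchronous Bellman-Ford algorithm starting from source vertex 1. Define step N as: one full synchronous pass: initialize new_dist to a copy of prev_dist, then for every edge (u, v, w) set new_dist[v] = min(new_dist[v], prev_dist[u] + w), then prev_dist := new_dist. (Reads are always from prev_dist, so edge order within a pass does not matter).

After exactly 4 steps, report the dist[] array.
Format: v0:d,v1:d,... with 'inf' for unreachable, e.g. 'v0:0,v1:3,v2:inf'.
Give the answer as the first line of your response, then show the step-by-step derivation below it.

v0:17,v1:0,v2:9,v3:18,v4:inf,v5:16

step 1: dist = v0:inf,v1:0,v2:9,v3:inf,v4:inf,v5:inf
step 2: dist = v0:17,v1:0,v2:9,v3:inf,v4:inf,v5:16
step 3: dist = v0:17,v1:0,v2:9,v3:18,v4:inf,v5:16
step 4: dist = v0:17,v1:0,v2:9,v3:18,v4:inf,v5:16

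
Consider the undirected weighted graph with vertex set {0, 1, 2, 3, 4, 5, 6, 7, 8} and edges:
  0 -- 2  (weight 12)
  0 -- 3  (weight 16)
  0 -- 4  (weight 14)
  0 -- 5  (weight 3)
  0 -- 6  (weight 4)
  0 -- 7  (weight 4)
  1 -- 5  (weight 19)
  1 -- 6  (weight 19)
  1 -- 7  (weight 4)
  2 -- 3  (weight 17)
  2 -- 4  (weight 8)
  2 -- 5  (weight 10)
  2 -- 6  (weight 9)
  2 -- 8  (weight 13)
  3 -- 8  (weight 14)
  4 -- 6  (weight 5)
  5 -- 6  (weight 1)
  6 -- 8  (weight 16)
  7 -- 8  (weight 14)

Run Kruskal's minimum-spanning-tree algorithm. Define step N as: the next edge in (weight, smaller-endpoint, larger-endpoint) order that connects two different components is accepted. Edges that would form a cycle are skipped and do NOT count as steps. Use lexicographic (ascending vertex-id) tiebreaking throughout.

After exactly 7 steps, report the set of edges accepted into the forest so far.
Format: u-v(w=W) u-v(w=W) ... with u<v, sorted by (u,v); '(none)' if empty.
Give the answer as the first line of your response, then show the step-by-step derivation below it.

0-5(w=3) 0-7(w=4) 1-7(w=4) 2-4(w=8) 2-8(w=13) 4-6(w=5) 5-6(w=1)

step 1: add edge 5-6 (w=1); MST = {5-6(w=1)}
step 2: add edge 0-5 (w=3); MST = {0-5(w=3) 5-6(w=1)}
step 3: add edge 0-7 (w=4); MST = {0-5(w=3) 0-7(w=4) 5-6(w=1)}
step 4: add edge 1-7 (w=4); MST = {0-5(w=3) 0-7(w=4) 1-7(w=4) 5-6(w=1)}
step 5: add edge 4-6 (w=5); MST = {0-5(w=3) 0-7(w=4) 1-7(w=4) 4-6(w=5) 5-6(w=1)}
step 6: add edge 2-4 (w=8); MST = {0-5(w=3) 0-7(w=4) 1-7(w=4) 2-4(w=8) 4-6(w=5) 5-6(w=1)}
step 7: add edge 2-8 (w=13); MST = {0-5(w=3) 0-7(w=4) 1-7(w=4) 2-4(w=8) 2-8(w=13) 4-6(w=5) 5-6(w=1)}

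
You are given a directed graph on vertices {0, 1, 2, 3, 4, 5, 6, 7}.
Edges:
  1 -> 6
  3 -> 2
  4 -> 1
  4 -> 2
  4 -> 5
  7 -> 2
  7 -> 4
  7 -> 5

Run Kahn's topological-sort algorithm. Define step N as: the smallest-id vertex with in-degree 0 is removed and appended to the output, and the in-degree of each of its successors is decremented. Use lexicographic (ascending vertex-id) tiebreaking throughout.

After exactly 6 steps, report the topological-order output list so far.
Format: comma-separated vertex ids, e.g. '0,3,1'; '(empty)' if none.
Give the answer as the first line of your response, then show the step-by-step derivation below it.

0,3,7,4,1,2

step 1: output 0; order=[0]; indeg=(0,1,3,0,1,2,1,0)
step 2: output 3; order=[0,3]; indeg=(0,1,2,0,1,2,1,0)
step 3: output 7; order=[0,3,7]; indeg=(0,1,1,0,0,1,1,0)
step 4: output 4; order=[0,3,7,4]; indeg=(0,0,0,0,0,0,1,0)
step 5: output 1; order=[0,3,7,4,1]; indeg=(0,0,0,0,0,0,0,0)
step 6: output 2; order=[0,3,7,4,1,2]; indeg=(0,0,0,0,0,0,0,0)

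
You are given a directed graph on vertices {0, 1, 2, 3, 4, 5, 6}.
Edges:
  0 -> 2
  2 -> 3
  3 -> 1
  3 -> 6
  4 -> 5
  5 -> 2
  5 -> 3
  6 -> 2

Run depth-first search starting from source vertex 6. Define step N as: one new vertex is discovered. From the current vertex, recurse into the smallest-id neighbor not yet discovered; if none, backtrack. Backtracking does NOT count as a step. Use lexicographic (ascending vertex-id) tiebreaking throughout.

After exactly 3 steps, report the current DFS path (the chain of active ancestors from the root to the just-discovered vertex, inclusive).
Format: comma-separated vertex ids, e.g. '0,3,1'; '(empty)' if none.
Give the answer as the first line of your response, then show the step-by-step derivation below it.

6,2,3

step 1: discover 6; path=6; order=6
step 2: discover 2; path=6>2; order=6,2
step 3: discover 3; path=6>2>3; order=6,2,3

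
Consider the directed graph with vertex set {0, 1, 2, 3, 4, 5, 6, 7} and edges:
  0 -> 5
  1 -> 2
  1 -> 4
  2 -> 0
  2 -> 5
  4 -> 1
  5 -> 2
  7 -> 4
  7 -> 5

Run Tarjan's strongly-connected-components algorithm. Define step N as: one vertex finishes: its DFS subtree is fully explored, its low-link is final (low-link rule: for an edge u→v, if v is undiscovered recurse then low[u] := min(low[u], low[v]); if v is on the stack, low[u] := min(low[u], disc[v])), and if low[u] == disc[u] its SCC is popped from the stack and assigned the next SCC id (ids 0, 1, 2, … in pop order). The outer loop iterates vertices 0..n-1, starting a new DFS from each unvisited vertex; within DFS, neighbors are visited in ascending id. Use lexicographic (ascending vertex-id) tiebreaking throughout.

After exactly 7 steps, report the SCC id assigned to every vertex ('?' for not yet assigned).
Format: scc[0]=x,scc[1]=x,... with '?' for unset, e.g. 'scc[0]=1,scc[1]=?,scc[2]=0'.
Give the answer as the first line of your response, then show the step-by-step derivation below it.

scc[0]=0,scc[1]=1,scc[2]=0,scc[3]=2,scc[4]=1,scc[5]=0,scc[6]=3,scc[7]=?

step 1: low=(low[0]=0,low[1]=?,low[2]=0,low[3]=?,low[4]=?,low[5]=1,low[6]=?,low[7]=?); scc=(scc[0]=?,scc[1]=?,scc[2]=?,scc[3]=?,scc[4]=?,scc[5]=?,scc[6]=?,scc[7]=?)
step 2: low=(low[0]=0,low[1]=?,low[2]=0,low[3]=?,low[4]=?,low[5]=0,low[6]=?,low[7]=?); scc=(scc[0]=?,scc[1]=?,scc[2]=?,scc[3]=?,scc[4]=?,scc[5]=?,scc[6]=?,scc[7]=?)
step 3: low=(low[0]=0,low[1]=?,low[2]=0,low[3]=?,low[4]=?,low[5]=0,low[6]=?,low[7]=?); scc=(scc[0]=0,scc[1]=?,scc[2]=0,scc[3]=?,scc[4]=?,scc[5]=0,scc[6]=?,scc[7]=?)
step 4: low=(low[0]=0,low[1]=3,low[2]=0,low[3]=?,low[4]=3,low[5]=0,low[6]=?,low[7]=?); scc=(scc[0]=0,scc[1]=?,scc[2]=0,scc[3]=?,scc[4]=?,scc[5]=0,scc[6]=?,scc[7]=?)
step 5: low=(low[0]=0,low[1]=3,low[2]=0,low[3]=?,low[4]=3,low[5]=0,low[6]=?,low[7]=?); scc=(scc[0]=0,scc[1]=1,scc[2]=0,scc[3]=?,scc[4]=1,scc[5]=0,scc[6]=?,scc[7]=?)
step 6: low=(low[0]=0,low[1]=3,low[2]=0,low[3]=5,low[4]=3,low[5]=0,low[6]=?,low[7]=?); scc=(scc[0]=0,scc[1]=1,scc[2]=0,scc[3]=2,scc[4]=1,scc[5]=0,scc[6]=?,scc[7]=?)
step 7: low=(low[0]=0,low[1]=3,low[2]=0,low[3]=5,low[4]=3,low[5]=0,low[6]=6,low[7]=?); scc=(scc[0]=0,scc[1]=1,scc[2]=0,scc[3]=2,scc[4]=1,scc[5]=0,scc[6]=3,scc[7]=?)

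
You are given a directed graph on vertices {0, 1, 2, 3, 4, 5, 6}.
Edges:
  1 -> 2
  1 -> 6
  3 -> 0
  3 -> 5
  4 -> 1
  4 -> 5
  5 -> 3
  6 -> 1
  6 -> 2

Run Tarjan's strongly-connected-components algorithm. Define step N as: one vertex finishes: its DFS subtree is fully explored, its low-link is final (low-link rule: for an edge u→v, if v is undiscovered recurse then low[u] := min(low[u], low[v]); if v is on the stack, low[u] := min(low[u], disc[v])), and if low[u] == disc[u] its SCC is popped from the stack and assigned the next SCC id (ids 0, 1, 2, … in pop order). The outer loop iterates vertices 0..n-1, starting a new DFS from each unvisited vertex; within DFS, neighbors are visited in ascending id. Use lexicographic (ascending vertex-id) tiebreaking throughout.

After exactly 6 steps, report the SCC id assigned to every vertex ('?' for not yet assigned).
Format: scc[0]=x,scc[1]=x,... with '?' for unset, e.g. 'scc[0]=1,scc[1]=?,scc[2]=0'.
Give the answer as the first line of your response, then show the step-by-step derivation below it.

scc[0]=0,scc[1]=2,scc[2]=1,scc[3]=3,scc[4]=?,scc[5]=3,scc[6]=2

step 1: low=(low[0]=0,low[1]=?,low[2]=?,low[3]=?,low[4]=?,low[5]=?,low[6]=?); scc=(scc[0]=0,scc[1]=?,scc[2]=?,scc[3]=?,scc[4]=?,scc[5]=?,scc[6]=?)
step 2: low=(low[0]=0,low[1]=1,low[2]=2,low[3]=?,low[4]=?,low[5]=?,low[6]=?); scc=(scc[0]=0,scc[1]=?,scc[2]=1,scc[3]=?,scc[4]=?,scc[5]=?,scc[6]=?)
step 3: low=(low[0]=0,low[1]=1,low[2]=2,low[3]=?,low[4]=?,low[5]=?,low[6]=1); scc=(scc[0]=0,scc[1]=?,scc[2]=1,scc[3]=?,scc[4]=?,scc[5]=?,scc[6]=?)
step 4: low=(low[0]=0,low[1]=1,low[2]=2,low[3]=?,low[4]=?,low[5]=?,low[6]=1); scc=(scc[0]=0,scc[1]=2,scc[2]=1,scc[3]=?,scc[4]=?,scc[5]=?,scc[6]=2)
step 5: low=(low[0]=0,low[1]=1,low[2]=2,low[3]=4,low[4]=?,low[5]=4,low[6]=1); scc=(scc[0]=0,scc[1]=2,scc[2]=1,scc[3]=?,scc[4]=?,scc[5]=?,scc[6]=2)
step 6: low=(low[0]=0,low[1]=1,low[2]=2,low[3]=4,low[4]=?,low[5]=4,low[6]=1); scc=(scc[0]=0,scc[1]=2,scc[2]=1,scc[3]=3,scc[4]=?,scc[5]=3,scc[6]=2)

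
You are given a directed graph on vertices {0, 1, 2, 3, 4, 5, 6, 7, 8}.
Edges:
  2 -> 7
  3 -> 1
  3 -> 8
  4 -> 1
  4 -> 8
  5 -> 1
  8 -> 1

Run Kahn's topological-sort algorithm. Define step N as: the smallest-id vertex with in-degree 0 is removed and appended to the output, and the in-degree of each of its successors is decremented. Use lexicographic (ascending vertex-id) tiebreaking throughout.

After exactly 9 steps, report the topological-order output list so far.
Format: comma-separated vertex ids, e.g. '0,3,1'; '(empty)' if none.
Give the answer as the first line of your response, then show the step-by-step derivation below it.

0,2,3,4,5,6,7,8,1

step 1: output 0; order=[0]; indeg=(0,4,0,0,0,0,0,1,2)
step 2: output 2; order=[0,2]; indeg=(0,4,0,0,0,0,0,0,2)
step 3: output 3; order=[0,2,3]; indeg=(0,3,0,0,0,0,0,0,1)
step 4: output 4; order=[0,2,3,4]; indeg=(0,2,0,0,0,0,0,0,0)
step 5: output 5; order=[0,2,3,4,5]; indeg=(0,1,0,0,0,0,0,0,0)
step 6: output 6; order=[0,2,3,4,5,6]; indeg=(0,1,0,0,0,0,0,0,0)
step 7: output 7; order=[0,2,3,4,5,6,7]; indeg=(0,1,0,0,0,0,0,0,0)
step 8: output 8; order=[0,2,3,4,5,6,7,8]; indeg=(0,0,0,0,0,0,0,0,0)
step 9: output 1; order=[0,2,3,4,5,6,7,8,1]; indeg=(0,0,0,0,0,0,0,0,0)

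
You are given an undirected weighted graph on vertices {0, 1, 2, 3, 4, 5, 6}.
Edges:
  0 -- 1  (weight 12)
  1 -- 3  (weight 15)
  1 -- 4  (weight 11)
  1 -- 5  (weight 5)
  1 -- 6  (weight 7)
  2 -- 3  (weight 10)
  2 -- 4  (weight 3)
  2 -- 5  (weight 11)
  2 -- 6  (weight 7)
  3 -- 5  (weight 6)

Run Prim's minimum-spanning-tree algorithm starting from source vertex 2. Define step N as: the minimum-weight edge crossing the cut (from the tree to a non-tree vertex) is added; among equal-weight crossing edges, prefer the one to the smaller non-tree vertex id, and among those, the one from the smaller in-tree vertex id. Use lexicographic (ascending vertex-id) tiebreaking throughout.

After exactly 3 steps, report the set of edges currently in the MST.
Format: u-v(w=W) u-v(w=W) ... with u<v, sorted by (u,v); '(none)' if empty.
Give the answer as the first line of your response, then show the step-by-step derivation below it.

1-6(w=7) 2-4(w=3) 2-6(w=7)

step 1: add edge 2-4 (w=3); MST = {2-4(w=3)}
step 2: add edge 2-6 (w=7); MST = {2-4(w=3) 2-6(w=7)}
step 3: add edge 1-6 (w=7); MST = {1-6(w=7) 2-4(w=3) 2-6(w=7)}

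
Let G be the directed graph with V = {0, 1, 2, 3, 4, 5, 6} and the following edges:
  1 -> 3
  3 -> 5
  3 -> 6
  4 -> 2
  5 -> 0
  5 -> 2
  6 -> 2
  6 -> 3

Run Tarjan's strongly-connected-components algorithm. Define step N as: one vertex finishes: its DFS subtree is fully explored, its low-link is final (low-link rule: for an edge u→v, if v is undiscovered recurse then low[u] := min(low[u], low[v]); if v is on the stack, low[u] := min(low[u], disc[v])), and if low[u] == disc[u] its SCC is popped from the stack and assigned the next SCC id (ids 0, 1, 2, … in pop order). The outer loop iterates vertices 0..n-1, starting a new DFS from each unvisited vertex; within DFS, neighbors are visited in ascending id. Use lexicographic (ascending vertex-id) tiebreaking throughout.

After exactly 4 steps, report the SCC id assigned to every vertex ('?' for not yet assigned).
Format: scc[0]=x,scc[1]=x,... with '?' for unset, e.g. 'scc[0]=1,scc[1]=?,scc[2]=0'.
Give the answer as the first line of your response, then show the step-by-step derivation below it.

scc[0]=0,scc[1]=?,scc[2]=1,scc[3]=?,scc[4]=?,scc[5]=2,scc[6]=?

step 1: low=(low[0]=0,low[1]=?,low[2]=?,low[3]=?,low[4]=?,low[5]=?,low[6]=?); scc=(scc[0]=0,scc[1]=?,scc[2]=?,scc[3]=?,scc[4]=?,scc[5]=?,scc[6]=?)
step 2: low=(low[0]=0,low[1]=1,low[2]=4,low[3]=2,low[4]=?,low[5]=3,low[6]=?); scc=(scc[0]=0,scc[1]=?,scc[2]=1,scc[3]=?,scc[4]=?,scc[5]=?,scc[6]=?)
step 3: low=(low[0]=0,low[1]=1,low[2]=4,low[3]=2,low[4]=?,low[5]=3,low[6]=?); scc=(scc[0]=0,scc[1]=?,scc[2]=1,scc[3]=?,scc[4]=?,scc[5]=2,scc[6]=?)
step 4: low=(low[0]=0,low[1]=1,low[2]=4,low[3]=2,low[4]=?,low[5]=3,low[6]=2); scc=(scc[0]=0,scc[1]=?,scc[2]=1,scc[3]=?,scc[4]=?,scc[5]=2,scc[6]=?)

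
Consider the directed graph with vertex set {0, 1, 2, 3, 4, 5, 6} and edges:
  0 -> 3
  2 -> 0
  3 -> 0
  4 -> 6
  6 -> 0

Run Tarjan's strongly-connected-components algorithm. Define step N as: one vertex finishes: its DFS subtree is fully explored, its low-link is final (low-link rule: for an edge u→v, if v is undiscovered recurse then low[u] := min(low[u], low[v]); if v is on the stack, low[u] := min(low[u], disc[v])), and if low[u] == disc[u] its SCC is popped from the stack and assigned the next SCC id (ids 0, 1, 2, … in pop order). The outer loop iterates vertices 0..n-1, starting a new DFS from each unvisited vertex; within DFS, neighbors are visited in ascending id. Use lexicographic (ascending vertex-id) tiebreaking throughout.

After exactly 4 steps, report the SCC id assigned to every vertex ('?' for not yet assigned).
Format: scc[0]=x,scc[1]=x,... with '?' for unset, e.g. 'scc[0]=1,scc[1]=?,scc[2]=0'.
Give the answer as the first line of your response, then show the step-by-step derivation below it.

scc[0]=0,scc[1]=1,scc[2]=2,scc[3]=0,scc[4]=?,scc[5]=?,scc[6]=?

step 1: low=(low[0]=0,low[1]=?,low[2]=?,low[3]=0,low[4]=?,low[5]=?,low[6]=?); scc=(scc[0]=?,scc[1]=?,scc[2]=?,scc[3]=?,scc[4]=?,scc[5]=?,scc[6]=?)
step 2: low=(low[0]=0,low[1]=?,low[2]=?,low[3]=0,low[4]=?,low[5]=?,low[6]=?); scc=(scc[0]=0,scc[1]=?,scc[2]=?,scc[3]=0,scc[4]=?,scc[5]=?,scc[6]=?)
step 3: low=(low[0]=0,low[1]=2,low[2]=?,low[3]=0,low[4]=?,low[5]=?,low[6]=?); scc=(scc[0]=0,scc[1]=1,scc[2]=?,scc[3]=0,scc[4]=?,scc[5]=?,scc[6]=?)
step 4: low=(low[0]=0,low[1]=2,low[2]=3,low[3]=0,low[4]=?,low[5]=?,low[6]=?); scc=(scc[0]=0,scc[1]=1,scc[2]=2,scc[3]=0,scc[4]=?,scc[5]=?,scc[6]=?)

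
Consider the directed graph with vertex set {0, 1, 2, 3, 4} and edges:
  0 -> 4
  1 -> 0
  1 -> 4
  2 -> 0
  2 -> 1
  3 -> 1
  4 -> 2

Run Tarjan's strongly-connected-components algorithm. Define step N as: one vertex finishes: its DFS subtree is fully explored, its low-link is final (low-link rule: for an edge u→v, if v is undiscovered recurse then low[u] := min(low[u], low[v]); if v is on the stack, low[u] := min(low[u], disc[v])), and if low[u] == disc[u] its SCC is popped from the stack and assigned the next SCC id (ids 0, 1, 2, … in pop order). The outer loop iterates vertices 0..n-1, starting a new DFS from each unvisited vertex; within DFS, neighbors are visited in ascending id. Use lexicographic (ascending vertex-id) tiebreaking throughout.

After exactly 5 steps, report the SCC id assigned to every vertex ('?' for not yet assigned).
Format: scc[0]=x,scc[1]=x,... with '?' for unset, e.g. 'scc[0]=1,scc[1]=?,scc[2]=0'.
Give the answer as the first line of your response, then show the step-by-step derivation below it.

scc[0]=0,scc[1]=0,scc[2]=0,scc[3]=1,scc[4]=0

step 1: low=(low[0]=0,low[1]=0,low[2]=0,low[3]=?,low[4]=1); scc=(scc[0]=?,scc[1]=?,scc[2]=?,scc[3]=?,scc[4]=?)
step 2: low=(low[0]=0,low[1]=0,low[2]=0,low[3]=?,low[4]=1); scc=(scc[0]=?,scc[1]=?,scc[2]=?,scc[3]=?,scc[4]=?)
step 3: low=(low[0]=0,low[1]=0,low[2]=0,low[3]=?,low[4]=0); scc=(scc[0]=?,scc[1]=?,scc[2]=?,scc[3]=?,scc[4]=?)
step 4: low=(low[0]=0,low[1]=0,low[2]=0,low[3]=?,low[4]=0); scc=(scc[0]=0,scc[1]=0,scc[2]=0,scc[3]=?,scc[4]=0)
step 5: low=(low[0]=0,low[1]=0,low[2]=0,low[3]=4,low[4]=0); scc=(scc[0]=0,scc[1]=0,scc[2]=0,scc[3]=1,scc[4]=0)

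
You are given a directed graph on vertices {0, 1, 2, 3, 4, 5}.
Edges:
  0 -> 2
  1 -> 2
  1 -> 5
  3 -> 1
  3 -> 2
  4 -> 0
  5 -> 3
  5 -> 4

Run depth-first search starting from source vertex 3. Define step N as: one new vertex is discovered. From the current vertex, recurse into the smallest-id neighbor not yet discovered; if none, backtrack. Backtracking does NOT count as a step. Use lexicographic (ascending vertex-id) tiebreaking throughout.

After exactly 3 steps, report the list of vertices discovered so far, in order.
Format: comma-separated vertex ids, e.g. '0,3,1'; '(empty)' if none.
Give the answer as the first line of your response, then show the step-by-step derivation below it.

3,1,2

step 1: discover 3; path=3; order=3
step 2: discover 1; path=3>1; order=3,1
step 3: discover 2; path=3>1>2; order=3,1,2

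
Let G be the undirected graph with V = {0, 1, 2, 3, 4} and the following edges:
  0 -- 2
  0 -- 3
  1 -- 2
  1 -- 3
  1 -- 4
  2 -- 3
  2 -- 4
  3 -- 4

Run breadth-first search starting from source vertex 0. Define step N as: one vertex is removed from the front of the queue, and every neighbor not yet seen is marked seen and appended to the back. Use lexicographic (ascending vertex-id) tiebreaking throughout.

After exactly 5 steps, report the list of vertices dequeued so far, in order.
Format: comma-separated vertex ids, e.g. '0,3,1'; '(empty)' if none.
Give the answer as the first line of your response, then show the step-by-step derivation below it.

0,2,3,1,4

step 1: dequeue 0; queue=[2,3]; order=0
step 2: dequeue 2; queue=[3,1,4]; order=0,2
step 3: dequeue 3; queue=[1,4]; order=0,2,3
step 4: dequeue 1; queue=[4]; order=0,2,3,1
step 5: dequeue 4; queue=[(empty)]; order=0,2,3,1,4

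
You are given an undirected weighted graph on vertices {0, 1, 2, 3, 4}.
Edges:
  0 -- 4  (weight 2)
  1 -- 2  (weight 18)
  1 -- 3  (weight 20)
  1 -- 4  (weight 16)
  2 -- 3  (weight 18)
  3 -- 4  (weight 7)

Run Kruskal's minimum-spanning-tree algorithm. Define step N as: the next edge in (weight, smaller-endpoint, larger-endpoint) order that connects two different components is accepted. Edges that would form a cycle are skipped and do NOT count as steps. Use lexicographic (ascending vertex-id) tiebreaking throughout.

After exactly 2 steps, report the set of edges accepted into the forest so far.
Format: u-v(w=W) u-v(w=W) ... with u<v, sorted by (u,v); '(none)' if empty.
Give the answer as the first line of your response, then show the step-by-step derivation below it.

0-4(w=2) 3-4(w=7)

step 1: add edge 0-4 (w=2); MST = {0-4(w=2)}
step 2: add edge 3-4 (w=7); MST = {0-4(w=2) 3-4(w=7)}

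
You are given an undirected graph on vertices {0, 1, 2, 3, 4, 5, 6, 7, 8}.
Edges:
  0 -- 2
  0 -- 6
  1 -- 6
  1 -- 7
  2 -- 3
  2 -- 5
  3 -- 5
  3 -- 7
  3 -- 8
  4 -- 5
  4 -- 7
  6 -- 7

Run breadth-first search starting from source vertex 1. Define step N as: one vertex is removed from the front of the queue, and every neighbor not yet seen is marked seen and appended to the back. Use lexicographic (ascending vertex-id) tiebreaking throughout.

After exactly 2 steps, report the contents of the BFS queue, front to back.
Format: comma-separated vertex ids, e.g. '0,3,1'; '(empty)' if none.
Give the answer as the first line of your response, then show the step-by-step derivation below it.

7,0

step 1: dequeue 1; queue=[6,7]; order=1
step 2: dequeue 6; queue=[7,0]; order=1,6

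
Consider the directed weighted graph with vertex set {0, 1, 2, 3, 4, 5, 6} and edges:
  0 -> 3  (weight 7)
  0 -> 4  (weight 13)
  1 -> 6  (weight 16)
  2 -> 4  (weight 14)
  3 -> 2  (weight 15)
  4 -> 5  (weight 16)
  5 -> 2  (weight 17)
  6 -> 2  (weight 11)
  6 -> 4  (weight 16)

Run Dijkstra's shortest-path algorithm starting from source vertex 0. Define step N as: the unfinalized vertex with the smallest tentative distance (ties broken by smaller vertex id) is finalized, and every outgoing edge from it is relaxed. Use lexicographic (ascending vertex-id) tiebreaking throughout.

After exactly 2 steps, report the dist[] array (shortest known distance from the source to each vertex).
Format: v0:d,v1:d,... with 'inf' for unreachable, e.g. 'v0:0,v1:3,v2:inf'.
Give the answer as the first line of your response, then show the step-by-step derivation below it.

v0:0,v1:inf,v2:22,v3:7,v4:13,v5:inf,v6:inf

step 1: dist = v0:0,v1:inf,v2:inf,v3:7,v4:13,v5:inf,v6:inf
step 2: dist = v0:0,v1:inf,v2:22,v3:7,v4:13,v5:inf,v6:inf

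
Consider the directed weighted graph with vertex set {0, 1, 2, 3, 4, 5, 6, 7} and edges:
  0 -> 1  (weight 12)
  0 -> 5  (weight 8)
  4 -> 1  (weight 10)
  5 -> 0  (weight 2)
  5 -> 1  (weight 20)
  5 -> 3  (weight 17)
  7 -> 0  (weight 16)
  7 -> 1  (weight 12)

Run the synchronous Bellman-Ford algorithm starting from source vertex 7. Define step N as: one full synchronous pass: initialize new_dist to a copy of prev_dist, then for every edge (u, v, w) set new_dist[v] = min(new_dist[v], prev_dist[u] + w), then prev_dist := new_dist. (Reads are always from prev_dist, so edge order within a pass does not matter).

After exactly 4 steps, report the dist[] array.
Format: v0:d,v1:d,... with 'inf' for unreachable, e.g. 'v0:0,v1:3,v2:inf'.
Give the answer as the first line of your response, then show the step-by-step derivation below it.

v0:16,v1:12,v2:inf,v3:41,v4:inf,v5:24,v6:inf,v7:0

step 1: dist = v0:16,v1:12,v2:inf,v3:inf,v4:inf,v5:inf,v6:inf,v7:0
step 2: dist = v0:16,v1:12,v2:inf,v3:inf,v4:inf,v5:24,v6:inf,v7:0
step 3: dist = v0:16,v1:12,v2:inf,v3:41,v4:inf,v5:24,v6:inf,v7:0
step 4: dist = v0:16,v1:12,v2:inf,v3:41,v4:inf,v5:24,v6:inf,v7:0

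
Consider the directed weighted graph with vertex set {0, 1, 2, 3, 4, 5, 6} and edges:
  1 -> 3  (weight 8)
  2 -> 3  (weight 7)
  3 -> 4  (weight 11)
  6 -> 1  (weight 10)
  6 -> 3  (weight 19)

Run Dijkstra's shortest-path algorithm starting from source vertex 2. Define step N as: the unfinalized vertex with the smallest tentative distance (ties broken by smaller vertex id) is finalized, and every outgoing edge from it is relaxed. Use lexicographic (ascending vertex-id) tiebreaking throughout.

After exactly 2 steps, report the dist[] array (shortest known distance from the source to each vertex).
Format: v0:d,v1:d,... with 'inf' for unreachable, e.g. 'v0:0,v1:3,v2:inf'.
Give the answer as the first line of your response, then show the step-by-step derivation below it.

v0:inf,v1:inf,v2:0,v3:7,v4:18,v5:inf,v6:inf

step 1: dist = v0:inf,v1:inf,v2:0,v3:7,v4:inf,v5:inf,v6:inf
step 2: dist = v0:inf,v1:inf,v2:0,v3:7,v4:18,v5:inf,v6:inf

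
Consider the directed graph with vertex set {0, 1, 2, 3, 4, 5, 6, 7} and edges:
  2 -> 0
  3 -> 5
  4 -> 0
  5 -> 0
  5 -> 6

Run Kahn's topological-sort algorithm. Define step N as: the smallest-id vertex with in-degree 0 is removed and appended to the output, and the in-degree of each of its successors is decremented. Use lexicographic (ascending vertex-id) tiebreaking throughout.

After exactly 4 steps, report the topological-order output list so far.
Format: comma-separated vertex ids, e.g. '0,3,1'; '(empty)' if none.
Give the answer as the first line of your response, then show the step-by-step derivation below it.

1,2,3,4

step 1: output 1; order=[1]; indeg=(3,0,0,0,0,1,1,0)
step 2: output 2; order=[1,2]; indeg=(2,0,0,0,0,1,1,0)
step 3: output 3; order=[1,2,3]; indeg=(2,0,0,0,0,0,1,0)
step 4: output 4; order=[1,2,3,4]; indeg=(1,0,0,0,0,0,1,0)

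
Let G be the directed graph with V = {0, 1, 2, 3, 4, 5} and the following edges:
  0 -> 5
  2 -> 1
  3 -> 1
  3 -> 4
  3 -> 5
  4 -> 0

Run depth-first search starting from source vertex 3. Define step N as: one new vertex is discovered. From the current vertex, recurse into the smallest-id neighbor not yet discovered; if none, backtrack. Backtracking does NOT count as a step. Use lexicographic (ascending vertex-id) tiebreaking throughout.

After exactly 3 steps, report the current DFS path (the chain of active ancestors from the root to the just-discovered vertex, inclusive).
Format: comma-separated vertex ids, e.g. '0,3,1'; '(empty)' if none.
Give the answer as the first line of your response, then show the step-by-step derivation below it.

3,4

step 1: discover 3; path=3; order=3
step 2: discover 1; path=3>1; order=3,1
step 3: discover 4; path=3>4; order=3,1,4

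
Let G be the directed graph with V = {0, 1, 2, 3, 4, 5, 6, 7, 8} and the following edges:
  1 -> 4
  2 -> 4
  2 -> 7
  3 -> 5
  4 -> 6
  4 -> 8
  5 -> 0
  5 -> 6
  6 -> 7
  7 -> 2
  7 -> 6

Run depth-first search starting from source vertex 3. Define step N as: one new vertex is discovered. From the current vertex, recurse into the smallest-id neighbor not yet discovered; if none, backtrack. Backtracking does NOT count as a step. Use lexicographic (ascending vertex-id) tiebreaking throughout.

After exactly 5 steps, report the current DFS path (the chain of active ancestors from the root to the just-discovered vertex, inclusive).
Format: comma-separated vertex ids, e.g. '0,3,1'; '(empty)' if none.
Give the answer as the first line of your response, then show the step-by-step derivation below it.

3,5,6,7

step 1: discover 3; path=3; order=3
step 2: discover 5; path=3>5; order=3,5
step 3: discover 0; path=3>5>0; order=3,5,0
step 4: discover 6; path=3>5>6; order=3,5,0,6
step 5: discover 7; path=3>5>6>7; order=3,5,0,6,7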